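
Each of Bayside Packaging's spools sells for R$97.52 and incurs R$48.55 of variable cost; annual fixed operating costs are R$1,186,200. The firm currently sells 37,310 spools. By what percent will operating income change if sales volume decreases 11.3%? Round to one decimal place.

-32.2%

Contribution at this volume is 37,310 × R$48.97 = R$1,827,070.70.
Operating income = contribution − fixed costs = R$1,827,070.70 − R$1,186,200 = R$640,870.70.
Degree of operating leverage = R$1,827,070.70 / R$640,870.70 = 2.8509.
So EBIT moves 2.8509 × (-11.3%) = -32.2%.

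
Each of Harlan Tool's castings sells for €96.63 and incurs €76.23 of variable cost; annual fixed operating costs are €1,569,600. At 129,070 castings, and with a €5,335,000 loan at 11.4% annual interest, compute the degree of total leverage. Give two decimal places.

Contribution at this volume is 129,070 × €20.40 = €2,633,028.00.
EBIT = €2,633,028.00 − €1,569,600 = €1,063,428.00. Interest = €608,190.00.
DOL = €2,633,028.00 ÷ €1,063,428.00 = 2.4760; DFL = €1,063,428.00 ÷ €455,238.00 = 2.3360.
DCL = DOL × DFL = 2.4760 × 2.3360 = 5.7839.

5.78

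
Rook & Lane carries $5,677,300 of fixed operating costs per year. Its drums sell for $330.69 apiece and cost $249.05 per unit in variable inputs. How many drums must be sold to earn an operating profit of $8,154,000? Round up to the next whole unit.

169,419 drums

Unit CM = price − variable cost = $330.69 − $249.05 = $81.64.
Required volume = (fixed costs + target profit) ÷ CM = ($5,677,300 + $8,154,000) ÷ $81.64 = 169,418.18, so 169,419 drums.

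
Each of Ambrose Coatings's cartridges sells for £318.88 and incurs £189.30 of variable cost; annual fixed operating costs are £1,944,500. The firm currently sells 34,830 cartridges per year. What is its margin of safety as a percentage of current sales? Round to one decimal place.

Contribution margin per unit = £318.88 − £189.30 = £129.58. Break-even units = £1,944,500 ÷ £129.58 = 15,006.17; break-even revenue = 15,006.17 × £318.88 = £4,785,168.70.
Actual sales revenue = 34,830 × £318.88 = £11,106,590.40.
Margin of safety = (£11,106,590.40 − £4,785,168.70) ÷ £11,106,590.40 = 56.9%.

56.9%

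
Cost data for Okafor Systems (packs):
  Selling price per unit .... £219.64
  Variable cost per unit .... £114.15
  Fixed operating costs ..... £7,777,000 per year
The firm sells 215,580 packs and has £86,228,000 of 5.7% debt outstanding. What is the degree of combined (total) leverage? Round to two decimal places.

Contribution at this volume is 215,580 × £105.49 = £22,741,534.20.
Operating income = contribution − fixed costs = £22,741,534.20 − £7,777,000 = £14,964,534.20. Interest = £4,914,996.00, so EBIT − I = £10,049,538.20.
Degree of total leverage = total CM / (EBIT − interest) = £22,741,534.20 / £10,049,538.20 = 2.2629.

2.26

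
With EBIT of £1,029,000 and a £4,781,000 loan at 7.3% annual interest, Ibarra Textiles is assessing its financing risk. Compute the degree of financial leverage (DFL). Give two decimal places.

1.51

Annual interest charges come to £349,013.00.
DFL = EBIT ÷ (EBIT − I) = £1,029,000 ÷ (£1,029,000 − £349,013.00) = £1,029,000 ÷ £679,987.00 = 1.5133.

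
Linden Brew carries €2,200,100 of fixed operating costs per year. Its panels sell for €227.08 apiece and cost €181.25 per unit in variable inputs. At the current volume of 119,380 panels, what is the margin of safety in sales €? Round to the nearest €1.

Each unit contributes €227.08 − €181.25 = €45.83. Break-even units = €2,200,100 ÷ €45.83 = 48,005.67; break-even revenue = 48,005.67 × €227.08 = €10,901,128.26.
Actual sales revenue = 119,380 × €227.08 = €27,108,810.40.
Margin of safety = €27,108,810.40 − €10,901,128.26 = €16,207,682.

€16,207,682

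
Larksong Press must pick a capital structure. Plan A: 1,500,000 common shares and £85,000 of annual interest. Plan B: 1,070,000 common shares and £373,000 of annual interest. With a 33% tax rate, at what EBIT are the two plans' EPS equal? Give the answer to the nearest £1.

£1,089,651

Set EPS_A = EPS_B: (EBIT − £85,000)(1 − 0.33) ÷ 1,500,000 = (EBIT − £373,000)(1 − 0.33) ÷ 1,070,000.
Cancelling (1 − t) and cross-multiplying: 1,070,000·(EBIT − 85,000) = 1,500,000·(EBIT − 373,000).
EBIT × (1,500,000 − 1,070,000) = 373,000 × 1,500,000 − 85,000 × 1,070,000 = 468,550,000,000, so EBIT = 468,550,000,000 ÷ 430,000 = 1,089,651.16.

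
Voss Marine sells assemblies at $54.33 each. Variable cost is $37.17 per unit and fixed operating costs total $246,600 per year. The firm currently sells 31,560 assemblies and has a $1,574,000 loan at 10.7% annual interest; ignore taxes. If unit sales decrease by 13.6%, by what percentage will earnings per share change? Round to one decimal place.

Total contribution margin = 31,560 × $17.16 = $541,569.60.
Subtracting fixed costs: EBIT = $541,569.60 − $246,600 = $294,969.60.
After interest of $168,418.00, pre-tax earnings = $126,551.60.
DCL = total CM / (EBIT − I) = $541,569.60 / $126,551.60 = 4.2794.
%ΔEPS = DCL × %ΔSales = 4.2794 × -13.6% = -58.2%.

-58.2%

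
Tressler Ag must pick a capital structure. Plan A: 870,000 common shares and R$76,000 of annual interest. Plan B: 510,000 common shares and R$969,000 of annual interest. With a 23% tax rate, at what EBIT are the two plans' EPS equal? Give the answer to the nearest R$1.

Set EPS_A = EPS_B: (EBIT − R$76,000)(1 − 0.23) ÷ 870,000 = (EBIT − R$969,000)(1 − 0.23) ÷ 510,000.
The (1 − t) factor cancels: (EBIT − 76,000) × 510,000 = (EBIT − 969,000) × 870,000.
Solving, EBIT = (969,000·870,000 − 76,000·510,000) / (870,000 − 510,000) = 804,270,000,000 / 360,000 = 2,234,083.33.

R$2,234,083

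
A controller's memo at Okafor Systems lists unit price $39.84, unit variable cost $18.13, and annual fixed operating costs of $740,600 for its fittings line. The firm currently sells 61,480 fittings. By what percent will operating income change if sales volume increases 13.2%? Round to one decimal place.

Total contribution margin = 61,480 × $21.71 = $1,334,730.80.
EBIT = $1,334,730.80 − $740,600 = $594,130.80.
So DOL = total CM / EBIT = $1,334,730.80 / $594,130.80 = 2.2465.
%ΔEBIT = DOL × %ΔSales = 2.2465 × +13.2% = +29.7%.

+29.7%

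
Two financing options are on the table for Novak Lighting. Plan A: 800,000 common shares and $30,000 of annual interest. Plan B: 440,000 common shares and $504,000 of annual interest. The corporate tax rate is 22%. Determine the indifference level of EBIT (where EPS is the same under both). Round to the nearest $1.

Set EPS_A = EPS_B: (EBIT − $30,000)(1 − 0.22) ÷ 800,000 = (EBIT − $504,000)(1 − 0.22) ÷ 440,000.
Cancelling (1 − t) and cross-multiplying: 440,000·(EBIT − 30,000) = 800,000·(EBIT − 504,000).
Solving, EBIT = (504,000·800,000 − 30,000·440,000) / (800,000 − 440,000) = 390,000,000,000 / 360,000 = 1,083,333.33.

$1,083,333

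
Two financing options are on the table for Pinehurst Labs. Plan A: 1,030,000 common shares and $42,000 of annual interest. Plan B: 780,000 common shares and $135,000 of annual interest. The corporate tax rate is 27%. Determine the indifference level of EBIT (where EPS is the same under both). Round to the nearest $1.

Set EPS_A = EPS_B: (EBIT − $42,000)(1 − 0.27) ÷ 1,030,000 = (EBIT − $135,000)(1 − 0.27) ÷ 780,000.
Cancelling (1 − t) and cross-multiplying: 780,000·(EBIT − 42,000) = 1,030,000·(EBIT − 135,000).
EBIT × (1,030,000 − 780,000) = 135,000 × 1,030,000 − 42,000 × 780,000 = 106,290,000,000, so EBIT = 106,290,000,000 ÷ 250,000 = 425,160.00.

$425,160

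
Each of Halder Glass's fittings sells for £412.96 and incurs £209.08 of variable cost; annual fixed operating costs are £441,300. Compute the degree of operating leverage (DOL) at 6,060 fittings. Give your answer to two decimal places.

Contribution at this volume is 6,060 × £203.88 = £1,235,512.80.
EBIT = £1,235,512.80 − £441,300 = £794,212.80.
DOL = contribution ÷ EBIT = £1,235,512.80 ÷ £794,212.80 = 1.5556.

1.56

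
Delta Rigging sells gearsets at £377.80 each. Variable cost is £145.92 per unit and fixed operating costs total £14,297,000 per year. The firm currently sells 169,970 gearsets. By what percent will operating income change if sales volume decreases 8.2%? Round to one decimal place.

Contribution at this volume is 169,970 × £231.88 = £39,412,643.60.
EBIT = £39,412,643.60 − £14,297,000 = £25,115,643.60.
Degree of operating leverage = £39,412,643.60 / £25,115,643.60 = 1.5692.
So EBIT moves 1.5692 × (-8.2%) = -12.9%.

-12.9%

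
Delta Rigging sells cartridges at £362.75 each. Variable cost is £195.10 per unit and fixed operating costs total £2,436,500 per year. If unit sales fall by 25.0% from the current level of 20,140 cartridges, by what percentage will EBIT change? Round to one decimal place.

Total contribution margin = 20,140 × £167.65 = £3,376,471.00.
Operating income = contribution − fixed costs = £3,376,471.00 − £2,436,500 = £939,971.00.
Degree of operating leverage = £3,376,471.00 / £939,971.00 = 3.5921.
So EBIT moves 3.5921 × (-25.0%) = -89.8%.

-89.8%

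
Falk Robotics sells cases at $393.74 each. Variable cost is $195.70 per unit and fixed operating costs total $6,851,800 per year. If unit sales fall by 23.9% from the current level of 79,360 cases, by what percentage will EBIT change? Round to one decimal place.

Total contribution margin = 79,360 × $198.04 = $15,716,454.40.
EBIT = $15,716,454.40 − $6,851,800 = $8,864,654.40.
So DOL = total CM / EBIT = $15,716,454.40 / $8,864,654.40 = 1.7729.
%ΔEBIT = DOL × %ΔSales = 1.7729 × -23.9% = -42.4%.

-42.4%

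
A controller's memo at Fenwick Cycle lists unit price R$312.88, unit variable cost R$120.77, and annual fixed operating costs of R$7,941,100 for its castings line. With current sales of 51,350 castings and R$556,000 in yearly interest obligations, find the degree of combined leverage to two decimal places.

Contribution at this volume is 51,350 × R$192.11 = R$9,864,848.50.
Operating income = contribution − fixed costs = R$9,864,848.50 − R$7,941,100 = R$1,923,748.50. Interest = R$556,000.00, so EBIT − I = R$1,367,748.50.
Degree of total leverage = total CM / (EBIT − interest) = R$9,864,848.50 / R$1,367,748.50 = 7.2125.

7.21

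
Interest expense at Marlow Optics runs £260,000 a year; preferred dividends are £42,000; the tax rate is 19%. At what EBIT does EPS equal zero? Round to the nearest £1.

£311,852

Grossing the preferred dividend up to pre-tax terms: £42,000 / (1 − 0.19) = £51,851.85.
EPS = 0 when EBIT covers interest plus the pre-tax preferred burden: £260,000 + £51,851.85 = £311,851.85.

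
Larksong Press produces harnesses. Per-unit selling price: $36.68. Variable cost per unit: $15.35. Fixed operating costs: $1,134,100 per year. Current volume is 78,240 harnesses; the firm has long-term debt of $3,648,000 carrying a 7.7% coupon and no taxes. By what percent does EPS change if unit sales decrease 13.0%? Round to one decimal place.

-85.5%

Contribution at this volume is 78,240 × $21.33 = $1,668,859.20.
Operating income = contribution − fixed costs = $1,668,859.20 − $1,134,100 = $534,759.20.
After interest of $280,896.00, pre-tax earnings = $253,863.20.
Degree of combined leverage = contribution ÷ (EBIT − I) = $1,668,859.20 ÷ $253,863.20 = 6.5739.
%ΔEPS = DCL × %ΔSales = 6.5739 × -13.0% = -85.5%.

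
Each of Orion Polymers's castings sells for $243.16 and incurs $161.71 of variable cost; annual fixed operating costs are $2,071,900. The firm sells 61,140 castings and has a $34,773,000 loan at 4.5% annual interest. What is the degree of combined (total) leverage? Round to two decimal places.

Contribution at this volume is 61,140 × $81.45 = $4,979,853.00.
Subtracting fixed costs: EBIT = $4,979,853.00 − $2,071,900 = $2,907,953.00. Interest = $1,564,785.00, so EBIT − I = $1,343,168.00.
Degree of total leverage = total CM / (EBIT − interest) = $4,979,853.00 / $1,343,168.00 = 3.7075.

3.71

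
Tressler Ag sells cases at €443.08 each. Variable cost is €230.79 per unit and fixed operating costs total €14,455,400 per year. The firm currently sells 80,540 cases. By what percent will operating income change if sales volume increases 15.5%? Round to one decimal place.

+100.3%

At 80,540 units, contribution = 80,540 × €212.29 = €17,097,836.60.
EBIT = €17,097,836.60 − €14,455,400 = €2,642,436.60.
DOL = contribution ÷ EBIT = €17,097,836.60 ÷ €2,642,436.60 = 6.4705.
Operating income changes by 6.4705 × +15.5% = +100.3%.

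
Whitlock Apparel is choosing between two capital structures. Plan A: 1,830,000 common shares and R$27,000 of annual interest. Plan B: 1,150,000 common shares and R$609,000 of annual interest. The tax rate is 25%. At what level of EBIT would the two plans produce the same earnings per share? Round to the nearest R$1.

At indifference, (EBIT − 27,000)(1 − t)/1,830,000 = (EBIT − 609,000)(1 − t)/1,150,000.
Cancelling (1 − t) and cross-multiplying: 1,150,000·(EBIT − 27,000) = 1,830,000·(EBIT − 609,000).
EBIT × (1,830,000 − 1,150,000) = 609,000 × 1,830,000 − 27,000 × 1,150,000 = 1,083,420,000,000, so EBIT = 1,083,420,000,000 ÷ 680,000 = 1,593,264.71.

R$1,593,265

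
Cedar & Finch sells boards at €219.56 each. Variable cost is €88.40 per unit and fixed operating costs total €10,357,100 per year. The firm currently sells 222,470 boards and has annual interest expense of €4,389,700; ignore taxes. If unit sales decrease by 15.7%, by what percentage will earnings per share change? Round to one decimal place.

-31.7%

At 222,470 units, contribution = 222,470 × €131.16 = €29,179,165.20.
EBIT = €29,179,165.20 − €10,357,100 = €18,822,065.20.
After interest of €4,389,700.00, pre-tax earnings = €14,432,365.20.
Degree of combined leverage = contribution ÷ (EBIT − I) = €29,179,165.20 ÷ €14,432,365.20 = 2.0218.
EPS therefore changes by 2.0218 × (-15.7%) = -31.7%.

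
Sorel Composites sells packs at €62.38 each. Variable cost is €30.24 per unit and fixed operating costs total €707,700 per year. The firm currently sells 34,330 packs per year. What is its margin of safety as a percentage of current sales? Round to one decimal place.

35.9%

Contribution margin per unit = €62.38 − €30.24 = €32.14. Break-even units = €707,700 ÷ €32.14 = 22,019.29; break-even revenue = 22,019.29 × €62.38 = €1,373,563.35.
Current sales = 34,330 × €62.38 = €2,141,505.40.
Margin of safety = (€2,141,505.40 − €1,373,563.35) ÷ €2,141,505.40 = 35.9%.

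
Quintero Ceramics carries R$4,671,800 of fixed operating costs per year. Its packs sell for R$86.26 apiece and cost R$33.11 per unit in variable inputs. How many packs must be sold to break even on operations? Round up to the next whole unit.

87,899 packs

Unit CM = price − variable cost = R$86.26 − R$33.11 = R$53.15.
Units to break even: R$4,671,800 ÷ R$53.15 = 87,898.40, rounded up to 87,899.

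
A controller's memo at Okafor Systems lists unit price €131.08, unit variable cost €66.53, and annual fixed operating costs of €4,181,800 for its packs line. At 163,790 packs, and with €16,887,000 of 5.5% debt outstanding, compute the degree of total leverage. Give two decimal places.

1.94

At 163,790 units, contribution = 163,790 × €64.55 = €10,572,644.50.
Operating income = contribution − fixed costs = €10,572,644.50 − €4,181,800 = €6,390,844.50. Interest = €928,785.00, so EBIT − I = €5,462,059.50.
DCL = contribution ÷ (EBIT − I) = €10,572,644.50 ÷ €5,462,059.50 = 1.9357.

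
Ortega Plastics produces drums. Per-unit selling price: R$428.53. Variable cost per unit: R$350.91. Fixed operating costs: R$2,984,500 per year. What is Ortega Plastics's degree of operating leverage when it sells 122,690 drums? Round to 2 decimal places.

Total contribution margin = 122,690 × R$77.62 = R$9,523,197.80.
EBIT = R$9,523,197.80 − R$2,984,500 = R$6,538,697.80.
Degree of operating leverage = R$9,523,197.80 / R$6,538,697.80 = 1.4564.

1.46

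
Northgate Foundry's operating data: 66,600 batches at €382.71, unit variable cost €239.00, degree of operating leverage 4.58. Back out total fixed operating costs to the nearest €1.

€7,481,329

At 66,600 units, contribution = 66,600 × €143.71 = €9,571,086.00.
Since DOL = CM ÷ EBIT, EBIT = €9,571,086.00 ÷ 4.58 = €2,089,756.77.
Fixed costs = CM − EBIT = €9,571,086.00 − €2,089,756.77 = €7,481,329.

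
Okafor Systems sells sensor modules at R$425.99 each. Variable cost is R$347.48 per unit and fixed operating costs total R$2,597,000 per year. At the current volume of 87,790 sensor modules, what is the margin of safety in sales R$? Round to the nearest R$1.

R$23,306,514

Unit CM = price − variable cost = R$425.99 − R$347.48 = R$78.51. Break-even units = R$2,597,000 ÷ R$78.51 = 33,078.59; break-even revenue = 33,078.59 × R$425.99 = R$14,091,148.01.
Actual sales revenue = 87,790 × R$425.99 = R$37,397,662.10.
Margin of safety = R$37,397,662.10 − R$14,091,148.01 = R$23,306,514.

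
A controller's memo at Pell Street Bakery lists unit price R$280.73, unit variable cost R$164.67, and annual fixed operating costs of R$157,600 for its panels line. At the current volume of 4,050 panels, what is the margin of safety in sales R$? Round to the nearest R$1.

R$755,748

Unit CM = price − variable cost = R$280.73 − R$164.67 = R$116.06. Break-even units = R$157,600 ÷ R$116.06 = 1,357.92; break-even revenue = 1,357.92 × R$280.73 = R$381,208.41.
Current sales = 4,050 × R$280.73 = R$1,136,956.50.
Margin of safety = R$1,136,956.50 − R$381,208.41 = R$755,748.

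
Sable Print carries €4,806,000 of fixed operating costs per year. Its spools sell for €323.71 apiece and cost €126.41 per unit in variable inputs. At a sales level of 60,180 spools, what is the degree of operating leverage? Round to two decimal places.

Contribution at this volume is 60,180 × €197.30 = €11,873,514.00.
Subtracting fixed costs: EBIT = €11,873,514.00 − €4,806,000 = €7,067,514.00.
So DOL = total CM / EBIT = €11,873,514.00 / €7,067,514.00 = 1.6800.

1.68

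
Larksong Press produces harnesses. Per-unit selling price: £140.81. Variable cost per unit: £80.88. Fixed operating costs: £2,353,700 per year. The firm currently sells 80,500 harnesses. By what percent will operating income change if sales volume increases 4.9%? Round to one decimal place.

At 80,500 units, contribution = 80,500 × £59.93 = £4,824,365.00.
Subtracting fixed costs: EBIT = £4,824,365.00 − £2,353,700 = £2,470,665.00.
Degree of operating leverage = £4,824,365.00 / £2,470,665.00 = 1.9527.
So EBIT moves 1.9527 × (+4.9%) = +9.6%.

+9.6%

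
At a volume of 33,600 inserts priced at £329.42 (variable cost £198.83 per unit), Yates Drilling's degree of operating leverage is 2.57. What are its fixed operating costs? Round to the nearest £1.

Total contribution margin = 33,600 × £130.59 = £4,387,824.00.
DOL = contribution / EBIT, so EBIT = £4,387,824.00 / 2.57 = £1,707,324.51.
Fixed costs = CM − EBIT = £4,387,824.00 − £1,707,324.51 = £2,680,499.

£2,680,499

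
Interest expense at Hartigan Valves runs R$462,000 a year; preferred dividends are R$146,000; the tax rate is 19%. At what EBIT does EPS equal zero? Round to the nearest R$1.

Grossing the preferred dividend up to pre-tax terms: R$146,000 / (1 − 0.19) = R$180,246.91.
EPS = 0 when EBIT covers interest plus the pre-tax preferred burden: R$462,000 + R$180,246.91 = R$642,246.91.

R$642,247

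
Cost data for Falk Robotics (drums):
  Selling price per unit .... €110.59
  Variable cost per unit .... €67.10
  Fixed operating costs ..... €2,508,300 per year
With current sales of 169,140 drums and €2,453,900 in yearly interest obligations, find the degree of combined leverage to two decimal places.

Contribution at this volume is 169,140 × €43.49 = €7,355,898.60.
Operating income = contribution − fixed costs = €7,355,898.60 − €2,508,300 = €4,847,598.60. Interest = €2,453,900.00.
DOL = €7,355,898.60 ÷ €4,847,598.60 = 1.5174; DFL = €4,847,598.60 ÷ €2,393,698.60 = 2.0251.
Combined leverage = 1.5174 × 2.0251 = 3.0729.

3.07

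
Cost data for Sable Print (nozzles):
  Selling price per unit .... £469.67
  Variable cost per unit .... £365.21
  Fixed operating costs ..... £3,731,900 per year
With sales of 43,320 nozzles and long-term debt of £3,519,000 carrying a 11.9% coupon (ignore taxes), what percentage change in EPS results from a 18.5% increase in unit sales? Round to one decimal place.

At 43,320 units, contribution = 43,320 × £104.46 = £4,525,207.20.
EBIT = £4,525,207.20 − £3,731,900 = £793,307.20.
After interest of £418,761.00, pre-tax earnings = £374,546.20.
DCL = total CM / (EBIT − I) = £4,525,207.20 / £374,546.20 = 12.0818.
EPS therefore changes by 12.0818 × (+18.5%) = +223.5%.

+223.5%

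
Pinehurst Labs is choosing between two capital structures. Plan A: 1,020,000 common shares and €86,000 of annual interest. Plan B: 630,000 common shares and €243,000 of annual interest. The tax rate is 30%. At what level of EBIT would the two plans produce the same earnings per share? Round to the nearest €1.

€496,615

At indifference, (EBIT − 86,000)(1 − t)/1,020,000 = (EBIT − 243,000)(1 − t)/630,000.
The (1 − t) factor cancels: (EBIT − 86,000) × 630,000 = (EBIT − 243,000) × 1,020,000.
Solving, EBIT = (243,000·1,020,000 − 86,000·630,000) / (1,020,000 − 630,000) = 193,680,000,000 / 390,000 = 496,615.38.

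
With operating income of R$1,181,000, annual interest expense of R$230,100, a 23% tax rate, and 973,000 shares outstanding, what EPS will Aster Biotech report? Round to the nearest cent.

Interest = R$230,100.00, so EBT = R$1,181,000 − R$230,100.00 = R$950,900.00.
Net income = R$950,900.00 × (1 − 0.23) = R$732,193.00.
Per share: R$732,193.00 / 973,000 shares = R$0.75.

R$0.75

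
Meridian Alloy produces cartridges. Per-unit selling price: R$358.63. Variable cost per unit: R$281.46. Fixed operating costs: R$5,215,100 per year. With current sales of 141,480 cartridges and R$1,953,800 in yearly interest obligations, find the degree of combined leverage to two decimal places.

Total contribution margin = 141,480 × R$77.17 = R$10,918,011.60.
Operating income = contribution − fixed costs = R$10,918,011.60 − R$5,215,100 = R$5,702,911.60. Interest = R$1,953,800.00.
DOL = R$10,918,011.60 ÷ R$5,702,911.60 = 1.9145; DFL = R$5,702,911.60 ÷ R$3,749,111.60 = 1.5211.
DCL = DOL × DFL = 1.9145 × 1.5211 = 2.9121.

2.91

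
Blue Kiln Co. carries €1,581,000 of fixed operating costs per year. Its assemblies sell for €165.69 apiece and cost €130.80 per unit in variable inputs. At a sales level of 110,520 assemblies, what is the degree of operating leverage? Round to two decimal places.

Total contribution margin = 110,520 × €34.89 = €3,856,042.80.
EBIT = €3,856,042.80 − €1,581,000 = €2,275,042.80.
Degree of operating leverage = €3,856,042.80 / €2,275,042.80 = 1.6949.

1.69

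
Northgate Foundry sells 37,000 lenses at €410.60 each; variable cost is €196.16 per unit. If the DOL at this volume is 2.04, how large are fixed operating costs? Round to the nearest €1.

€4,044,927

At 37,000 units, contribution = 37,000 × €214.44 = €7,934,280.00.
Since DOL = CM ÷ EBIT, EBIT = €7,934,280.00 ÷ 2.04 = €3,889,352.94.
Fixed costs = CM − EBIT = €7,934,280.00 − €3,889,352.94 = €4,044,927.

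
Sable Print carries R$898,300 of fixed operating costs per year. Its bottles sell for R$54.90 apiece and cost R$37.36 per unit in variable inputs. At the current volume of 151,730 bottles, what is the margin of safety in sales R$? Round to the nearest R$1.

R$5,518,308

Unit CM = price − variable cost = R$54.90 − R$37.36 = R$17.54. Break-even units = R$898,300 ÷ R$17.54 = 51,214.37; break-even revenue = 51,214.37 × R$54.90 = R$2,811,668.76.
Current sales = 151,730 × R$54.90 = R$8,329,977.00.
Margin of safety = R$8,329,977.00 − R$2,811,668.76 = R$5,518,308.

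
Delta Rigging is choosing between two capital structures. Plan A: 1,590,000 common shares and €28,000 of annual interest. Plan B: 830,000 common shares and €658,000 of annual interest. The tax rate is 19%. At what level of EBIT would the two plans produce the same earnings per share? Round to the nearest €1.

€1,346,026

Set EPS_A = EPS_B: (EBIT − €28,000)(1 − 0.19) ÷ 1,590,000 = (EBIT − €658,000)(1 − 0.19) ÷ 830,000.
Cancelling (1 − t) and cross-multiplying: 830,000·(EBIT − 28,000) = 1,590,000·(EBIT − 658,000).
Solving, EBIT = (658,000·1,590,000 − 28,000·830,000) / (1,590,000 − 830,000) = 1,022,980,000,000 / 760,000 = 1,346,026.32.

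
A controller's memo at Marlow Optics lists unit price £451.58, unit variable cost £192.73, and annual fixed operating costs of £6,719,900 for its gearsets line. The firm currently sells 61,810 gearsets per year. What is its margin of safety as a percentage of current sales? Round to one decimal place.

58.0%

Each unit contributes £451.58 − £192.73 = £258.85. Break-even units = £6,719,900 ÷ £258.85 = 25,960.59; break-even revenue = 25,960.59 × £451.58 = £11,723,285.46.
Current sales = 61,810 × £451.58 = £27,912,159.80.
Margin of safety = (£27,912,159.80 − £11,723,285.46) ÷ £27,912,159.80 = 58.0%.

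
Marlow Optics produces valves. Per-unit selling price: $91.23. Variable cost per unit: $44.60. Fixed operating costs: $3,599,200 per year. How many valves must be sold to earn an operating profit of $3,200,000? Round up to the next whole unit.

145,812 valves

Each unit contributes $91.23 − $44.60 = $46.63.
Need Q such that Q × $46.63 − $3,599,200 = $3,200,000, i.e. Q = $6,799,200 / $46.63 = 145,811.71 → 145,812.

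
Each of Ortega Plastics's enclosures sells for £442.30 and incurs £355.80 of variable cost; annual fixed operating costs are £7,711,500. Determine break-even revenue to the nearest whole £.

Contribution margin per unit = £442.30 − £355.80 = £86.50, a CM ratio of £86.50 ÷ £442.30 = 0.1956.
Break-even sales = FC ÷ CM ratio = £7,711,500 × £442.30 / £86.50 = £39,431,173.

£39,431,173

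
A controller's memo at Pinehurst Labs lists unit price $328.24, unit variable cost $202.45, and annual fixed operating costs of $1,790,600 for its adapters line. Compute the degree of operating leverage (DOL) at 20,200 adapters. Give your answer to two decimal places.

At 20,200 units, contribution = 20,200 × $125.79 = $2,540,958.00.
Subtracting fixed costs: EBIT = $2,540,958.00 − $1,790,600 = $750,358.00.
So DOL = total CM / EBIT = $2,540,958.00 / $750,358.00 = 3.3863.

3.39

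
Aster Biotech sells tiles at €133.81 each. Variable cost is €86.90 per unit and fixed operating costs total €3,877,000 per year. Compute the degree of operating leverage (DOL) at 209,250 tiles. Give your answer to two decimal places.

1.65

Contribution at this volume is 209,250 × €46.91 = €9,815,917.50.
EBIT = €9,815,917.50 − €3,877,000 = €5,938,917.50.
DOL = contribution ÷ EBIT = €9,815,917.50 ÷ €5,938,917.50 = 1.6528.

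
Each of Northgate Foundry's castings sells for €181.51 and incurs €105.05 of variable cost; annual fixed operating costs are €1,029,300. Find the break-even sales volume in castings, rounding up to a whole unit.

13,462 castings

Unit CM = price − variable cost = €181.51 − €105.05 = €76.46.
Break-even volume = fixed costs ÷ CM per unit = €1,029,300 ÷ €76.46 = 13,461.94, so 13,462 castings.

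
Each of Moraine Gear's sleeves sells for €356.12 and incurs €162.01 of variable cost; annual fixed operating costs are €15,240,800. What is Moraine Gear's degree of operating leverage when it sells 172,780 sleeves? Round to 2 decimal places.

1.83

Contribution at this volume is 172,780 × €194.11 = €33,538,325.80.
Operating income = contribution − fixed costs = €33,538,325.80 − €15,240,800 = €18,297,525.80.
So DOL = total CM / EBIT = €33,538,325.80 / €18,297,525.80 = 1.8329.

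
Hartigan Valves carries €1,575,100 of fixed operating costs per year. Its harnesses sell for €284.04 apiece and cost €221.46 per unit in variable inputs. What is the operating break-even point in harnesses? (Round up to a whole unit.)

Unit CM = price − variable cost = €284.04 − €221.46 = €62.58.
Break-even volume = fixed costs ÷ CM per unit = €1,575,100 ÷ €62.58 = 25,169.38, so 25,170 harnesses.

25,170 harnesses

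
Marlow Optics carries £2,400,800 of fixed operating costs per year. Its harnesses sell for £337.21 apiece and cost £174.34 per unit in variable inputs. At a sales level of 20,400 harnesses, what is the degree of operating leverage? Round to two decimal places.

3.60

At 20,400 units, contribution = 20,400 × £162.87 = £3,322,548.00.
EBIT = £3,322,548.00 − £2,400,800 = £921,748.00.
So DOL = total CM / EBIT = £3,322,548.00 / £921,748.00 = 3.6046.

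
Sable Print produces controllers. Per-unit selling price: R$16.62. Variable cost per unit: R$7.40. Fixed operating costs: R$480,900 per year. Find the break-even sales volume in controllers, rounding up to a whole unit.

52,159 controllers

Unit CM = price − variable cost = R$16.62 − R$7.40 = R$9.22.
Units to break even: R$480,900 ÷ R$9.22 = 52,158.35, rounded up to 52,159.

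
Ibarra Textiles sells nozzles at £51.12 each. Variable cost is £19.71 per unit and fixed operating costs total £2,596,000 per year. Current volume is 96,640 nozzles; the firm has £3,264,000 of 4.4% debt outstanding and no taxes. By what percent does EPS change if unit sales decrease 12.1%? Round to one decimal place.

-124.1%

At 96,640 units, contribution = 96,640 × £31.41 = £3,035,462.40.
EBIT = £3,035,462.40 − £2,596,000 = £439,462.40.
After interest of £143,616.00, pre-tax earnings = £295,846.40.
Degree of combined leverage = contribution ÷ (EBIT − I) = £3,035,462.40 ÷ £295,846.40 = 10.2603.
EPS therefore changes by 10.2603 × (-12.1%) = -124.1%.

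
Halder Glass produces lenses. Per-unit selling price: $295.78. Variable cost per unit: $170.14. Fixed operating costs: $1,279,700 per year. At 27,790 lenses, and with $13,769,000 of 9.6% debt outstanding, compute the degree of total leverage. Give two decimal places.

Contribution at this volume is 27,790 × $125.64 = $3,491,535.60.
Subtracting fixed costs: EBIT = $3,491,535.60 − $1,279,700 = $2,211,835.60. Interest = $1,321,824.00, so EBIT − I = $890,011.60.
DCL = contribution ÷ (EBIT − I) = $3,491,535.60 ÷ $890,011.60 = 3.9230.

3.92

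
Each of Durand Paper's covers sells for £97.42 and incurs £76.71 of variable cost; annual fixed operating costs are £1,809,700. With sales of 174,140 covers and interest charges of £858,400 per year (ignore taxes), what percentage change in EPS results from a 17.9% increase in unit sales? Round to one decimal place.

Total contribution margin = 174,140 × £20.71 = £3,606,439.40.
EBIT = £3,606,439.40 − £1,809,700 = £1,796,739.40.
After interest of £858,400.00, pre-tax earnings = £938,339.40.
DCL = total CM / (EBIT − I) = £3,606,439.40 / £938,339.40 = 3.8434.
EPS therefore changes by 3.8434 × (+17.9%) = +68.8%.

+68.8%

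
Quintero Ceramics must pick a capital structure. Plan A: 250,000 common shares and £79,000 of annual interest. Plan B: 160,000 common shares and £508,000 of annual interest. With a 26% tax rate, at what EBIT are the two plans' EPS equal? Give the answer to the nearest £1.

Set EPS_A = EPS_B: (EBIT − £79,000)(1 − 0.26) ÷ 250,000 = (EBIT − £508,000)(1 − 0.26) ÷ 160,000.
Cancelling (1 − t) and cross-multiplying: 160,000·(EBIT − 79,000) = 250,000·(EBIT − 508,000).
EBIT × (250,000 − 160,000) = 508,000 × 250,000 − 79,000 × 160,000 = 114,360,000,000, so EBIT = 114,360,000,000 ÷ 90,000 = 1,270,666.67.

£1,270,667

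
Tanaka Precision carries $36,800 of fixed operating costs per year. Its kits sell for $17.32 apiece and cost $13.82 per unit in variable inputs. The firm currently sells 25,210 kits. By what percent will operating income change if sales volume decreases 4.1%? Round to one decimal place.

-7.0%

Total contribution margin = 25,210 × $3.50 = $88,235.00.
EBIT = $88,235.00 − $36,800 = $51,435.00.
DOL = contribution ÷ EBIT = $88,235.00 ÷ $51,435.00 = 1.7155.
Operating income changes by 1.7155 × -4.1% = -7.0%.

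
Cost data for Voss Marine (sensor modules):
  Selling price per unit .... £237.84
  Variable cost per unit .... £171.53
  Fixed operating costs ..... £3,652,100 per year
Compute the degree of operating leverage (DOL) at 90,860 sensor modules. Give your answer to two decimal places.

Contribution at this volume is 90,860 × £66.31 = £6,024,926.60.
Operating income = contribution − fixed costs = £6,024,926.60 − £3,652,100 = £2,372,826.60.
So DOL = total CM / EBIT = £6,024,926.60 / £2,372,826.60 = 2.5391.

2.54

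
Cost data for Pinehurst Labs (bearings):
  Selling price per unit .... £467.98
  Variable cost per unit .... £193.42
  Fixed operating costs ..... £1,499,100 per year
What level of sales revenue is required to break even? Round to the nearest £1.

Contribution margin per unit = £467.98 − £193.42 = £274.56, a CM ratio of £274.56 ÷ £467.98 = 0.5867.
Break-even sales = FC ÷ CM ratio = £1,499,100 × £467.98 / £274.56 = £2,555,175.

£2,555,175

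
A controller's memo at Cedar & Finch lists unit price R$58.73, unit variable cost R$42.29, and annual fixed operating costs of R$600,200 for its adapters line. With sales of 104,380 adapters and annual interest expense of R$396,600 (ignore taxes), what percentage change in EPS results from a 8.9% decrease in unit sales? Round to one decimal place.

Total contribution margin = 104,380 × R$16.44 = R$1,716,007.20.
Subtracting fixed costs: EBIT = R$1,716,007.20 − R$600,200 = R$1,115,807.20.
After interest of R$396,600.00, pre-tax earnings = R$719,207.20.
DCL = total CM / (EBIT − I) = R$1,716,007.20 / R$719,207.20 = 2.3860.
EPS therefore changes by 2.3860 × (-8.9%) = -21.2%.

-21.2%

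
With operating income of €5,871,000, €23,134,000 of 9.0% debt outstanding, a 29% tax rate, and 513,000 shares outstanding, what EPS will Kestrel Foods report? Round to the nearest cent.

Interest = €2,082,060.00, so EBT = €5,871,000 − €2,082,060.00 = €3,788,940.00.
Net income = €3,788,940.00 × (1 − 0.29) = €2,690,147.40.
EPS = €2,690,147.40 ÷ 513,000 = €5.24.

€5.24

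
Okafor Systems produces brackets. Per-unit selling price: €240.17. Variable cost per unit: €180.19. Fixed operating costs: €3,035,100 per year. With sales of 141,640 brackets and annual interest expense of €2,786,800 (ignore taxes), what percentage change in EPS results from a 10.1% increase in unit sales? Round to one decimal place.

Total contribution margin = 141,640 × €59.98 = €8,495,567.20.
EBIT = €8,495,567.20 − €3,035,100 = €5,460,467.20.
After interest of €2,786,800.00, pre-tax earnings = €2,673,667.20.
DCL = total CM / (EBIT − I) = €8,495,567.20 / €2,673,667.20 = 3.1775.
%ΔEPS = DCL × %ΔSales = 3.1775 × +10.1% = +32.1%.

+32.1%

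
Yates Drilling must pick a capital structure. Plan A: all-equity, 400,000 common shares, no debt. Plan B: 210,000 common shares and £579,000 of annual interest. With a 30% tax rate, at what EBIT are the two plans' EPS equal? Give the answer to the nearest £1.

£1,218,947

Set EPS_A = EPS_B: (EBIT − £0)(1 − 0.30) ÷ 400,000 = (EBIT − £579,000)(1 − 0.30) ÷ 210,000.
The (1 − t) factor cancels: (EBIT − 0) × 210,000 = (EBIT − 579,000) × 400,000.
EBIT × (400,000 − 210,000) = 579,000 × 400,000 − 0 × 210,000 = 231,600,000,000, so EBIT = 231,600,000,000 ÷ 190,000 = 1,218,947.37.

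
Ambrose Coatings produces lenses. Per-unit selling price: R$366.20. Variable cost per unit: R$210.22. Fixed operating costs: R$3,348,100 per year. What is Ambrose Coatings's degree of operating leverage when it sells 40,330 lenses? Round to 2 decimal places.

2.14

Total contribution margin = 40,330 × R$155.98 = R$6,290,673.40.
Subtracting fixed costs: EBIT = R$6,290,673.40 − R$3,348,100 = R$2,942,573.40.
DOL = contribution ÷ EBIT = R$6,290,673.40 ÷ R$2,942,573.40 = 2.1378.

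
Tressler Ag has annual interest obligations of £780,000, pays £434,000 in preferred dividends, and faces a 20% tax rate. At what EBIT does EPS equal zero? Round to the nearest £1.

Preferred dividends are paid after tax, so their pre-tax equivalent is £434,000 ÷ (1 − 0.20) = £542,500.00.
EPS = 0 when EBIT covers interest plus the pre-tax preferred burden: £780,000 + £542,500.00 = £1,322,500.00.

£1,322,500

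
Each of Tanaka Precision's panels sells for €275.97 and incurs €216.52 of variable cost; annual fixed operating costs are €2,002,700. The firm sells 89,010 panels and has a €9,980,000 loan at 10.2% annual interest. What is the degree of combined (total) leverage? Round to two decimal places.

2.33

Total contribution margin = 89,010 × €59.45 = €5,291,644.50.
Operating income = contribution − fixed costs = €5,291,644.50 − €2,002,700 = €3,288,944.50. Interest = €1,017,960.00.
DOL = €5,291,644.50 ÷ €3,288,944.50 = 1.6089; DFL = €3,288,944.50 ÷ €2,270,984.50 = 1.4482.
DCL = DOL × DFL = 1.6089 × 1.4482 = 2.3300.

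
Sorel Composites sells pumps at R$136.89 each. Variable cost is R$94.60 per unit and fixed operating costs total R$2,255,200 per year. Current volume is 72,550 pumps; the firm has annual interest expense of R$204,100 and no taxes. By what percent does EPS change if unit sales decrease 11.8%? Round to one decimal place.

At 72,550 units, contribution = 72,550 × R$42.29 = R$3,068,139.50.
Subtracting fixed costs: EBIT = R$3,068,139.50 − R$2,255,200 = R$812,939.50.
Interest = R$204,100.00, so EBIT − I = R$608,839.50.
DCL = total CM / (EBIT − I) = R$3,068,139.50 / R$608,839.50 = 5.0393.
%ΔEPS = DCL × %ΔSales = 5.0393 × -11.8% = -59.5%.

-59.5%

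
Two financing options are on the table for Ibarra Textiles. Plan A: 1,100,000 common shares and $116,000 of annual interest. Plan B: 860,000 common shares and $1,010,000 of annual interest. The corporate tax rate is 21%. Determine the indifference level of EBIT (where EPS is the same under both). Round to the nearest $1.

At indifference, (EBIT − 116,000)(1 − t)/1,100,000 = (EBIT − 1,010,000)(1 − t)/860,000.
The (1 − t) factor cancels: (EBIT − 116,000) × 860,000 = (EBIT − 1,010,000) × 1,100,000.
EBIT × (1,100,000 − 860,000) = 1,010,000 × 1,100,000 − 116,000 × 860,000 = 1,011,240,000,000, so EBIT = 1,011,240,000,000 ÷ 240,000 = 4,213,500.00.

$4,213,500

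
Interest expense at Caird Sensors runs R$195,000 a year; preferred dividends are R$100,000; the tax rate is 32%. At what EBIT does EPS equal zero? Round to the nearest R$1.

R$342,059

Preferred dividends are paid after tax, so their pre-tax equivalent is R$100,000 ÷ (1 − 0.32) = R$147,058.82.
EPS = 0 when EBIT covers interest plus the pre-tax preferred burden: R$195,000 + R$147,058.82 = R$342,058.82.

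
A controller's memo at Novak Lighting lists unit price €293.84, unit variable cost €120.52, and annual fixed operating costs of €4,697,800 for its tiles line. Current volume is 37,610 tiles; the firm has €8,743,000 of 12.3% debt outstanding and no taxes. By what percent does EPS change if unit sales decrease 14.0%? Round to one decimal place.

Total contribution margin = 37,610 × €173.32 = €6,518,565.20.
Operating income = contribution − fixed costs = €6,518,565.20 − €4,697,800 = €1,820,765.20.
Interest = €1,075,389.00, so EBIT − I = €745,376.20.
Degree of combined leverage = contribution ÷ (EBIT − I) = €6,518,565.20 ÷ €745,376.20 = 8.7453.
%ΔEPS = DCL × %ΔSales = 8.7453 × -14.0% = -122.4%.

-122.4%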